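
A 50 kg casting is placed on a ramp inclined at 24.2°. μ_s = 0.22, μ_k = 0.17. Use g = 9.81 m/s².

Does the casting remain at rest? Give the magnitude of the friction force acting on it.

f ≈ 76.1 N

N = m g cos θ = 447 N.
Down-slope weight component: m g sin θ = 201 N.
μ_s N = 98.4 N.
201 > 98.4 N, so it slides; kinetic friction f = μ_k N = 0.17×447 = 76.1 N.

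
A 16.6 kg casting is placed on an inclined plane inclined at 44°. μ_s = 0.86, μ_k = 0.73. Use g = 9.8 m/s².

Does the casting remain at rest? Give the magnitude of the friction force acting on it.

f ≈ 85.4 N

N = m g cos θ = 117 N.
Down-slope weight component: m g sin θ = 113 N.
μ_s N = 101 N.
113 > 101 N, so it slides; kinetic friction f = μ_k N = 0.73×117 = 85.4 N.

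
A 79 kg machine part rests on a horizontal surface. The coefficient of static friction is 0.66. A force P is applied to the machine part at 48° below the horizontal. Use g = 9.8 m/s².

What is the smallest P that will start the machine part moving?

N = m g + P sin α (the push presses the machine part into the horizontal surface).
At impending slip, P cos α = μ_s N = μ_s (m g + P sin α).
Solving: P (cos α − μ_s sin α) = μ_s m g → P = 0.66×774/(cos 48° − 0.66 sin 48°) = 511/0.1787 = 2860 N.

P ≈ 2860 N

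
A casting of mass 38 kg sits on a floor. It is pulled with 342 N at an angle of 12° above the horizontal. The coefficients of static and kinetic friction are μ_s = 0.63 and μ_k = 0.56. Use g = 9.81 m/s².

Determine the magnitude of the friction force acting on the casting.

f ≈ 169 N

Vertical equilibrium gives N = m g − P sin α = 301.7 N.
The horizontal driving force is P cos α = 334.5 N, so equilibrium needs friction f = 334.5 N.
The static-friction limit is μ_s N = 190.1 N.
The required friction exceeds μ_s N, so the casting moves and f = μ_k N = 169 N.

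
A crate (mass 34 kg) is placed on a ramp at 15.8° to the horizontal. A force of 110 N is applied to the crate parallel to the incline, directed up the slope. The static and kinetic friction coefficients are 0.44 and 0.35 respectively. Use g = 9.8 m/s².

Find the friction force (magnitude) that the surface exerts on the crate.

f ≈ 19.3 N (down the incline)

The normal reaction is N = m g cos θ = 320.6 N.
The friction needed for equilibrium is m g sin θ − P = 90.72 − 110 = -19.28 N, measured positive up-slope.
Maximum static friction available: μ_s N = 0.44 × 320.6 = 141.1 N.
Since |-19.28| ≤ 141.1 N, static friction is sufficient; f equals the required value, not μ_s N.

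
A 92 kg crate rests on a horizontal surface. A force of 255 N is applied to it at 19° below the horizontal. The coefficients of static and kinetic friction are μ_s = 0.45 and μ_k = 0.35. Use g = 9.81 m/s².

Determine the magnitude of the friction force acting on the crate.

f ≈ 241 N

Vertical equilibrium gives N = m g + P sin α = 985.5 N.
Horizontally, friction must balance P cos α = 241.1 N.
The static-friction limit is μ_s N = 443.5 N.
Since 241.1 N does not exceed the limit, the crate stays at rest and f = 241 N.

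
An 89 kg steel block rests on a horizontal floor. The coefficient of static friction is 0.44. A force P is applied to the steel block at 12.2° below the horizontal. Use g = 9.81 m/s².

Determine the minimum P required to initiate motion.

P ≈ 434 N

N = m g + P sin α (the push presses the steel block into the horizontal floor).
At impending slip, P cos α = μ_s N = μ_s (m g + P sin α).
Solving: P (cos α − μ_s sin α) = μ_s m g → P = 0.44×873/(cos 12.2° − 0.44 sin 12.2°) = 384/0.8844 = 434 N.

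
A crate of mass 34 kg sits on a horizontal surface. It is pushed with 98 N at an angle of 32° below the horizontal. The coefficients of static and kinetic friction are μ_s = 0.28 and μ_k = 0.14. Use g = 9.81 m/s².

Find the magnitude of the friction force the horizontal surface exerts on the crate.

f ≈ 83.1 N

N = m g + P sin α = 333.5 + 98×sin 32° = 385.5 N.
For equilibrium, f = P cos α = 98×cos 32° = 83.11 N.
μ_s N = 0.28 × 385.5 = 107.9 N.
83.11 ≤ 107.9 N → static; friction equals the required 83.1 N.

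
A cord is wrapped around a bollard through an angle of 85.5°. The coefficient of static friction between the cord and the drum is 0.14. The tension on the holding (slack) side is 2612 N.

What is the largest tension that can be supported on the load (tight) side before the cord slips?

At impending slip the capstan equation gives T₂/T₁ = e^{μβ} with β in radians.
β = 85.5° × π/180 = 1.492 rad.
e^{μβ} = e^{0.14×1.492} = 1.232.
T₂ = T₁ · e^{μβ} = 2612 × 1.232 = 3220 N.

T_max ≈ 3220 N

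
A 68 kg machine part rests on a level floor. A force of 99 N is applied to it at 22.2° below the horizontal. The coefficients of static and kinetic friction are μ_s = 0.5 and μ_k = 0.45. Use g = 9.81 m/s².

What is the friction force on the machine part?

f ≈ 91.7 N

N = m g + P sin α = 667.1 + 99×sin 22.2° = 704.5 N.
The horizontal driving force is P cos α = 91.66 N, so equilibrium needs friction f = 91.66 N.
μ_s N = 0.5 × 704.5 = 352.2 N.
91.66 ≤ 352.2 N → static; friction equals the required 91.7 N.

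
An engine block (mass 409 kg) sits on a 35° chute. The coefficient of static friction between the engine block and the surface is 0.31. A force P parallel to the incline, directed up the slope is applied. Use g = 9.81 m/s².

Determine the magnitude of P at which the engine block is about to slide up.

P ≈ 3320 N

At impending motion up the slope, friction acts down-slope at its limit: f = μ_s N.
P is parallel to the surface, so N = m g cos θ = 3290 N.
Along the incline: P = m g sin θ + μ_s N = 2300 + 0.31×3290 = 3320 N.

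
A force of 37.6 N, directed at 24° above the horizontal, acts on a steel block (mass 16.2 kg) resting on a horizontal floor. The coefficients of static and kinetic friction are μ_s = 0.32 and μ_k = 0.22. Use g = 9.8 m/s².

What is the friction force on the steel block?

Vertical equilibrium gives N = m g − P sin α = 143.5 N.
The horizontal driving force is P cos α = 34.35 N, so equilibrium needs friction f = 34.35 N.
μ_s N = 0.32 × 143.5 = 45.91 N.
34.35 ≤ 45.91 N → static; friction equals the required 34.3 N.

f ≈ 34.3 N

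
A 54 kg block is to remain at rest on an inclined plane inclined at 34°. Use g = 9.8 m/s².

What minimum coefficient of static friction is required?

At the slip threshold m g sin θ = μ_s m g cos θ, so μ_s,min = tan θ.
μ_s,min = tan 34° = 0.675.

μ_s,min ≈ 0.675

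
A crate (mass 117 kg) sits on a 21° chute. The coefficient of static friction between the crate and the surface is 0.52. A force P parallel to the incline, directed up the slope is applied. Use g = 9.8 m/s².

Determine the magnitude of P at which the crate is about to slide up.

At impending motion up the slope, friction acts down-slope at its limit: f = μ_s N.
P is parallel to the surface, so N = m g cos θ = 1070 N.
Along the incline: P = m g sin θ + μ_s N = 411 + 0.52×1070 = 968 N.

P ≈ 968 N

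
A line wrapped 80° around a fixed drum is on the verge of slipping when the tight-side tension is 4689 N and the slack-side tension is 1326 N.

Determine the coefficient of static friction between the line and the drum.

T₂/T₁ = e^{μβ} → μ = ln(T₂/T₁)/β.
β = 80° = 1.396 rad.
μ = ln(4689/1326)/1.396 = ln(3.536)/1.396 = 0.905.

μ ≈ 0.905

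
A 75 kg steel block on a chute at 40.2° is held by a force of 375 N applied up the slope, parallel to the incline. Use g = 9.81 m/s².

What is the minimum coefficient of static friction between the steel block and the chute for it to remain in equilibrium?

N = m g cos θ = 562 N.
Friction must make up the shortfall along the incline: f = m g sin θ − P = 474.9 − 375 = 99.9 N.
At the threshold f = μ_s N, so μ_s,min = 99.9/562 = 0.178.

μ_s,min ≈ 0.178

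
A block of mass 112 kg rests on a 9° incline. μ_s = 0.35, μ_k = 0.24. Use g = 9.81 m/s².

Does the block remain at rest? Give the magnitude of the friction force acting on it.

N = m g cos θ = 1090 N.
Down-slope weight component: m g sin θ = 172 N.
μ_s N = 380 N.
172 ≤ 380 N, so it stays put; friction = 172 N.

f ≈ 172 N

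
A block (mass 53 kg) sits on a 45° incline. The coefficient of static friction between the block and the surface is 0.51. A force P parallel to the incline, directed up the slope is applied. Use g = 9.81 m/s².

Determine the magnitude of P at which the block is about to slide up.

P ≈ 555 N

At impending motion up the slope, friction acts down-slope at its limit: f = μ_s N.
P is parallel to the surface, so N = m g cos θ = 368 N.
Along the incline: P = m g sin θ + μ_s N = 368 + 0.51×368 = 555 N.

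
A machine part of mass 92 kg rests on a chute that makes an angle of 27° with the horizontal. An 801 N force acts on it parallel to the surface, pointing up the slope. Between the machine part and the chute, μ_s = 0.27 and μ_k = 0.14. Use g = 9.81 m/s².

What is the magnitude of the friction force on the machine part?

Normal force: N = m g cos θ = 92 × 9.81 × cos 27° = 804.2 N.
Parallel to the incline, ΣF = 0 gives f = m g sin θ − P = 409.7 − 801 = -391.3 N (up-slope positive).
Maximum static friction available: μ_s N = 0.27 × 804.2 = 217.1 N.
|-391.3| exceeds 217.1 N, so the machine part slips up-slope; friction is kinetic, f = μ_k N = 0.14×804.2 = 113 N.

f ≈ 113 N (down the incline)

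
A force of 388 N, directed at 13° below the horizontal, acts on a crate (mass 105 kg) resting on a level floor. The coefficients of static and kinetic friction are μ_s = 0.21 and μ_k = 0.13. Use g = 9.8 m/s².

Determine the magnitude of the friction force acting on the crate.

f ≈ 145 N

N = m g + P sin α = 1029 + 388×sin 13° = 1116 N.
The horizontal driving force is P cos α = 378.1 N, so equilibrium needs friction f = 378.1 N.
μ_s N = 0.21 × 1116 = 234.4 N.
378.1 > 234.4 N → the crate slides; f = μ_k N = 0.13×1116 = 145 N.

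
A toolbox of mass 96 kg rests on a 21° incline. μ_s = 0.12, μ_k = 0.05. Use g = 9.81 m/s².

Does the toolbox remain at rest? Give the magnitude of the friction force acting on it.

f ≈ 44 N

N = m g cos θ = 879 N.
Down-slope weight component: m g sin θ = 337 N.
μ_s N = 106 N.
337 > 106 N, so it slides; kinetic friction f = μ_k N = 0.05×879 = 44 N.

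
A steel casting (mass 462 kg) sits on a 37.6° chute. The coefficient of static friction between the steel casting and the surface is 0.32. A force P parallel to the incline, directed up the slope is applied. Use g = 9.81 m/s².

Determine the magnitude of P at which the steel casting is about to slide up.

P ≈ 3910 N

At impending motion up the slope, friction acts down-slope at its limit: f = μ_s N.
P is parallel to the surface, so N = m g cos θ = 3590 N.
Along the incline: P = m g sin θ + μ_s N = 2770 + 0.32×3590 = 3910 N.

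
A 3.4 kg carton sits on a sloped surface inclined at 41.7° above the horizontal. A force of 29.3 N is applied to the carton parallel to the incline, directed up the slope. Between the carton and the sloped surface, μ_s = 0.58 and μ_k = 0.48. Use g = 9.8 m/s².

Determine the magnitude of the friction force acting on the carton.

The normal reaction is N = m g cos θ = 24.88 N.
For equilibrium along the incline the friction force must supply f = m g sin θ − P = 22.17 − 29.3 = -7.135 N (positive meaning up-slope).
Static friction can supply at most μ_s N = 14.43 N.
Since |-7.135| ≤ 14.43 N, no slip — friction simply equals what equilibrium demands.

f ≈ 7.13 N (down the incline)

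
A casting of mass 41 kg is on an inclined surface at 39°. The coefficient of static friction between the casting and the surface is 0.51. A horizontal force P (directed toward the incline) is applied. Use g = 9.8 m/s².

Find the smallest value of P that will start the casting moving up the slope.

P ≈ 903 N

At impending motion up the slope, friction acts down-slope at its limit: f = μ_s N.
Perpendicular to the incline: N = m g cos θ + P sin θ.
Along the incline: P cos θ = m g sin θ + μ_s N = m g sin θ + μ_s (m g cos θ + P sin θ).
Solving, P (cos θ − μ_s sin θ) = m g (sin θ + μ_s cos θ), so P = 41×9.8×(sin 39° + 0.51 cos 39°)/(cos 39° − 0.51 sin 39°) = 402×1.026/0.4562 = 903 N.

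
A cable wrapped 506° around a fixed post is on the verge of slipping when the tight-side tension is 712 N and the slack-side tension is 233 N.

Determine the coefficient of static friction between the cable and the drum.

T₂/T₁ = e^{μβ} → μ = ln(T₂/T₁)/β.
β = 506° = 8.831 rad.
μ = ln(712/233)/8.831 = ln(3.056)/8.831 = 0.126.

μ ≈ 0.126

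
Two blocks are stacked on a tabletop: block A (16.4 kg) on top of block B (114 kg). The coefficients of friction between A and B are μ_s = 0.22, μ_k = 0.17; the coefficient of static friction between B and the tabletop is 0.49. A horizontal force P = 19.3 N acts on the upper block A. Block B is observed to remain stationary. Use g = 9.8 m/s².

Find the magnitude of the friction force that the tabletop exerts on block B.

f ≈ 19.3 N

The normal force B exerts on A is simply A's weight, N₁ = 160.7 N.
Maximum static friction on A from B: μ_s N₁ = 0.22×160.7 = 35.36 N.
Since P = 19.3 N ≤ 35.36 N, A does not slip on B; friction on A equals P = 19.3 N.
B experiences an equal 19.3 N forward from A (third law). B is in equilibrium, so the floor supplies f₂ = 19.3 N of static friction (limit μ_s(m_A+m_B)g = 626.2 N, not exceeded).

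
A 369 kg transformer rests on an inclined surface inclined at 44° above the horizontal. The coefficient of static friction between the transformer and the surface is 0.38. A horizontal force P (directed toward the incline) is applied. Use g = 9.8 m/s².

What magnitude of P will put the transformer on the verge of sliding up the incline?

P ≈ 7690 N

At impending motion up the slope, friction acts down-slope at its limit: f = μ_s N.
Perpendicular to the incline: N = m g cos θ + P sin θ.
Along the incline: P cos θ = m g sin θ + μ_s N = m g sin θ + μ_s (m g cos θ + P sin θ).
Solving, P (cos θ − μ_s sin θ) = m g (sin θ + μ_s cos θ), so P = 369×9.8×(sin 44° + 0.38 cos 44°)/(cos 44° − 0.38 sin 44°) = 3620×0.968/0.4554 = 7690 N.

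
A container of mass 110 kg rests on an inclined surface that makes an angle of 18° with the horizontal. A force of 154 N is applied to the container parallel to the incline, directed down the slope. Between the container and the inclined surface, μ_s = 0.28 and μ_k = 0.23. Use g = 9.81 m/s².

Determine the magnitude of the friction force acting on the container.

f ≈ 236 N (up the incline)

Perpendicular to the surface, N = m g cos θ = 110·9.81·cos 18° = 1026 N.
For equilibrium along the incline the friction force must supply f = m g sin θ + P = 333.5 + 154 = 487.5 N (positive meaning up-slope).
Static friction can supply at most μ_s N = 287.4 N.
Since |487.5| > 287.4 N, static friction cannot hold it; the container slides down the incline and kinetic friction applies: f = μ_k N = 0.23 × 1026 = 236 N.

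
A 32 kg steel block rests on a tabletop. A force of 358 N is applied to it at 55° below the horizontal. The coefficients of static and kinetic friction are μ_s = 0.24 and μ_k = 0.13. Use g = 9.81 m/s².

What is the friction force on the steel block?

Vertical equilibrium gives N = m g + P sin α = 607.2 N.
Horizontally, friction must balance P cos α = 205.3 N.
The static-friction limit is μ_s N = 145.7 N.
205.3 > 145.7 N → the steel block slides; f = μ_k N = 0.13×607.2 = 78.9 N.

f ≈ 78.9 N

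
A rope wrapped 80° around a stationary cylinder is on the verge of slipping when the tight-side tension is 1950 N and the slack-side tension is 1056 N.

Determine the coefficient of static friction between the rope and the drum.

μ ≈ 0.439

T₂/T₁ = e^{μβ} → μ = ln(T₂/T₁)/β.
β = 80° = 1.396 rad.
μ = ln(1950/1056)/1.396 = ln(1.847)/1.396 = 0.439.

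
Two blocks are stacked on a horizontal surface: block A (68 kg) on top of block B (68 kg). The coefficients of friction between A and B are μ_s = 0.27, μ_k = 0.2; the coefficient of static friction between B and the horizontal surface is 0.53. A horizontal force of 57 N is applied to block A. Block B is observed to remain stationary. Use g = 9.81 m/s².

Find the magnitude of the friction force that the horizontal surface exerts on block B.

f ≈ 57 N

Between the blocks, N₁ = m_A g = 667.1 N.
Maximum static friction on A from B: μ_s N₁ = 0.27×667.1 = 180.1 N.
P = 57 N is within that limit, so A and B move together (both at rest); the A–B friction is simply f₁ = P = 57 N.
By Newton's third law B feels 57 N forward from A. With B stationary, the floor's static friction on B balances it: f₂ = 57 N (well within μ_s(m_A+m_B)g = 707.1 N).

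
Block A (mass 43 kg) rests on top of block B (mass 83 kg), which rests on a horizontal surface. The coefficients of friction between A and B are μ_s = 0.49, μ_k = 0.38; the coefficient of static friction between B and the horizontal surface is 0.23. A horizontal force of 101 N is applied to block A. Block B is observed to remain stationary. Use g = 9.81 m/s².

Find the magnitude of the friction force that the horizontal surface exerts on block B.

f ≈ 101 N

The normal force B exerts on A is simply A's weight, N₁ = 421.8 N.
So the A–B interface can sustain at most μ_s N₁ = 206.7 N of static friction.
Since P = 101 N ≤ 206.7 N, A does not slip on B; friction on A equals P = 101 N.
B experiences an equal 101 N forward from A (third law). B is in equilibrium, so the floor supplies f₂ = 101 N of static friction (limit μ_s(m_A+m_B)g = 284.3 N, not exceeded).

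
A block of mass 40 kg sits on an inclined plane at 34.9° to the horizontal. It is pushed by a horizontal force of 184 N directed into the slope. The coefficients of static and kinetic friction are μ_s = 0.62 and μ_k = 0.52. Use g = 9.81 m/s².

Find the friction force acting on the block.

f ≈ 73.6 N (up the incline)

Resolve perpendicular to the incline: N = m g cos θ + P sin θ = 40×9.81×cos 34.9° + 184×sin 34.9° = 427.1 N.
Along the incline, the net driving force (taking up-slope positive) is P cos θ − m g sin θ = 150.9 − 224.5 = -73.6 N, so equilibrium requires friction f = 73.6 N (up-slope).
The limit of static friction is μ_s N = 264.8 N.
|f_req| = 73.6 ≤ 264.8 N → the block is in equilibrium; friction equals the required value.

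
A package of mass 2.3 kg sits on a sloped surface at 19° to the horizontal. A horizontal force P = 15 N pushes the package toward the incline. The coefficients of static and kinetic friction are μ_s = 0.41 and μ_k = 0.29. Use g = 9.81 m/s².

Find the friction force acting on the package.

The horizontal push has a component P sin θ into the surface, so N = m g cos θ + P sin θ = 21.33 + 4.884 = 26.22 N.
Parallel to the incline: P cos θ − m g sin θ = 14.18 − 7.346 = 6.837 N; the friction needed to balance this is 6.837 N acting down the slope.
Maximum static friction: μ_s N = 0.41 × 26.22 = 10.75 N.
|f_req| = 6.837 ≤ 10.75 N → the package is in equilibrium; friction equals the required value.

f ≈ 6.84 N (down the incline)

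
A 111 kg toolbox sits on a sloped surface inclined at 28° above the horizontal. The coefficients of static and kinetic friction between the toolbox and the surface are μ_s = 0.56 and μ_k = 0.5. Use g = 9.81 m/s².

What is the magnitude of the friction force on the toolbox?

f ≈ 511 N (up the incline)

Perpendicular to the surface, N = m g cos θ = 111·9.81·cos 28° = 961.5 N.
Along the slope the weight component is m g sin θ = 511.2 N; friction must supply exactly this, acting up-slope.
The static-friction ceiling is μ_s N = 0.56 × 961.5 = 538.4 N.
Since |511.2| ≤ 538.4 N, no slip — friction simply equals what equilibrium demands.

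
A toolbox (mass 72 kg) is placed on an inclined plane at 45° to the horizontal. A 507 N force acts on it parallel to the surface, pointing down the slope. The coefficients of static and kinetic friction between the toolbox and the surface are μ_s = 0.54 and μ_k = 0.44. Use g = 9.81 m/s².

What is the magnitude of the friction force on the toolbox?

f ≈ 220 N (up the incline)

The normal reaction is N = m g cos θ = 499.4 N.
The friction needed for equilibrium is m g sin θ + P = 499.4 + 507 = 1006 N, measured positive up-slope.
Maximum static friction available: μ_s N = 0.54 × 499.4 = 269.7 N.
Since |1006| > 269.7 N, static friction cannot hold it; the toolbox slides down the incline and kinetic friction applies: f = μ_k N = 0.44 × 499.4 = 220 N.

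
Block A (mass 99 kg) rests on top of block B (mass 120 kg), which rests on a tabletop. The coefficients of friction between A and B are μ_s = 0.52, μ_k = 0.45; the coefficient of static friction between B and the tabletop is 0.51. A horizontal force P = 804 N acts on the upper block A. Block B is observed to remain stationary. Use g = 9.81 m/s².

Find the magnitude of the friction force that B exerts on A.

Between the blocks, N₁ = m_A g = 971.2 N.
So the A–B interface can sustain at most μ_s N₁ = 505 N of static friction.
Since P = 804 N > 505 N, A slides on B; the A–B friction is kinetic: f₁ = μ_k N₁ = 0.45×971.2 = 437 N.
B experiences an equal 437 N forward from A (third law). B is in equilibrium, so the floor supplies f₂ = 437 N of static friction (limit μ_s(m_A+m_B)g = 1096 N, not exceeded).

f ≈ 437 N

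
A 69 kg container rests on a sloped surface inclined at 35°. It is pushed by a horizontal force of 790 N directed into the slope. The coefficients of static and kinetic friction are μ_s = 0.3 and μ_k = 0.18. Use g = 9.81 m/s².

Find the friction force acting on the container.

f ≈ 259 N (down the incline)

The horizontal push has a component P sin θ into the surface, so N = m g cos θ + P sin θ = 554.5 + 453.1 = 1008 N.
Parallel to the incline: P cos θ − m g sin θ = 647.1 − 388.2 = 258.9 N; the friction needed to balance this is 258.9 N acting down the slope.
Maximum static friction: μ_s N = 0.3 × 1008 = 302.3 N.
|f_req| = 258.9 ≤ 302.3 N → the container is in equilibrium; friction equals the required value.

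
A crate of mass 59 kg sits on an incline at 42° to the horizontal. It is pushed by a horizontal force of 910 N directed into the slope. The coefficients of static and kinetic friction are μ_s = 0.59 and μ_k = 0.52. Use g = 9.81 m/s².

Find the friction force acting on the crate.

Resolve perpendicular to the incline: N = m g cos θ + P sin θ = 59×9.81×cos 42° + 910×sin 42° = 1039 N.
Parallel to the incline: P cos θ − m g sin θ = 676.3 − 387.3 = 289 N; the friction needed to balance this is 289 N acting down the slope.
Maximum static friction: μ_s N = 0.59 × 1039 = 613 N.
Since 289 N is within the 613 N limit, the crate stays put and friction is exactly 289 N.

f ≈ 289 N (down the incline)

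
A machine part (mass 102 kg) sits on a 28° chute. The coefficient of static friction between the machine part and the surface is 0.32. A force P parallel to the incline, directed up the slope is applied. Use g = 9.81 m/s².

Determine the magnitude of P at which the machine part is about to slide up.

At impending motion up the slope, friction acts down-slope at its limit: f = μ_s N.
P is parallel to the surface, so N = m g cos θ = 883 N.
Along the incline: P = m g sin θ + μ_s N = 470 + 0.32×883 = 752 N.

P ≈ 752 N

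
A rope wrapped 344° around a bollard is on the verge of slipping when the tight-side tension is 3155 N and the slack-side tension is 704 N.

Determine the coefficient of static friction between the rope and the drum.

μ ≈ 0.25

T₂/T₁ = e^{μβ} → μ = ln(T₂/T₁)/β.
β = 344° = 6.004 rad.
μ = ln(3155/704)/6.004 = ln(4.482)/6.004 = 0.25.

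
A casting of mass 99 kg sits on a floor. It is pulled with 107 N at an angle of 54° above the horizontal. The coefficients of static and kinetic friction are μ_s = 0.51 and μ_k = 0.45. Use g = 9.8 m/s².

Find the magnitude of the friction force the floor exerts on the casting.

f ≈ 62.9 N

N = m g − P sin α = 970.2 − 107×sin 54° = 883.6 N.
Horizontally, friction must balance P cos α = 62.89 N.
μ_s N = 0.51 × 883.6 = 450.7 N.
62.89 ≤ 450.7 N → static; friction equals the required 62.9 N.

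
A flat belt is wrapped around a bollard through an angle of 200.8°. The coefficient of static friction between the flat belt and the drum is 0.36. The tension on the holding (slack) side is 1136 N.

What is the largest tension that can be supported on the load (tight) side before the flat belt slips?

T_max ≈ 4010 N

At impending slip the capstan equation gives T₂/T₁ = e^{μβ} with β in radians.
β = 200.8° × π/180 = 3.505 rad.
e^{μβ} = e^{0.36×3.505} = 3.531.
T₂ = T₁ · e^{μβ} = 1136 × 3.531 = 4010 N.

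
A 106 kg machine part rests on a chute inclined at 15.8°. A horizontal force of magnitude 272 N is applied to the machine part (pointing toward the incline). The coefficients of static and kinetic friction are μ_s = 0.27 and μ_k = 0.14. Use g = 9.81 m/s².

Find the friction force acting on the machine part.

Resolve perpendicular to the incline: N = m g cos θ + P sin θ = 106×9.81×cos 15.8° + 272×sin 15.8° = 1075 N.
Along the incline, the net driving force (taking up-slope positive) is P cos θ − m g sin θ = 261.7 − 283.1 = -21.41 N, so equilibrium requires friction f = 21.41 N (up-slope).
Maximum static friction: μ_s N = 0.27 × 1075 = 290.2 N.
|f_req| = 21.41 ≤ 290.2 N → the machine part is in equilibrium; friction equals the required value.

f ≈ 21.4 N (up the incline)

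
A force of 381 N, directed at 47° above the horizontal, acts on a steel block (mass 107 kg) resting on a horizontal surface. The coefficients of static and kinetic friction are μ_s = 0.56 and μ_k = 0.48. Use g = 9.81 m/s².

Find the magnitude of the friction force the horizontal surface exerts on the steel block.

f ≈ 260 N

N = m g − P sin α = 1050 − 381×sin 47° = 771 N.
The horizontal driving force is P cos α = 259.8 N, so equilibrium needs friction f = 259.8 N.
The static-friction limit is μ_s N = 431.8 N.
Since 259.8 N does not exceed the limit, the steel block stays at rest and f = 260 N.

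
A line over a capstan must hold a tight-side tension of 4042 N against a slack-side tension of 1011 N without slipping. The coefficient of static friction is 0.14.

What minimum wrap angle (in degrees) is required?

T₂/T₁ = e^{μβ} → β = ln(T₂/T₁)/μ.
β = ln(4042/1011)/0.14 = 1.386/0.14 = 9.899 rad.
In degrees: β = 9.899 × 180/π = 567°.

β_min ≈ 567°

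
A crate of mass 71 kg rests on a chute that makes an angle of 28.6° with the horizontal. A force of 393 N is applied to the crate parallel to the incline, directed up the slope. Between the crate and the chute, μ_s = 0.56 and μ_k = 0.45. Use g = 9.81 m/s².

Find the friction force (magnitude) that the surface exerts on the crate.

f ≈ 59.6 N (down the incline)

Perpendicular to the surface, N = m g cos θ = 71·9.81·cos 28.6° = 611.5 N.
For equilibrium along the incline the friction force must supply f = m g sin θ − P = 333.4 − 393 = -59.59 N (positive meaning up-slope).
Maximum static friction available: μ_s N = 0.56 × 611.5 = 342.5 N.
Since |-59.59| ≤ 342.5 N, static friction is sufficient; f equals the required value, not μ_s N.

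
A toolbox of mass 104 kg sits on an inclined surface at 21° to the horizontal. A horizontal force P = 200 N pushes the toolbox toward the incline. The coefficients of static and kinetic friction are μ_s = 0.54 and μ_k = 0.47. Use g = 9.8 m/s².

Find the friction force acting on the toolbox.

f ≈ 179 N (up the incline)

Normal direction: N = m g cos θ + P sin θ = 1023 N.
Along the incline, the net driving force (taking up-slope positive) is P cos θ − m g sin θ = 186.7 − 365.2 = -178.5 N, so equilibrium requires friction f = 178.5 N (up-slope).
Maximum static friction: μ_s N = 0.54 × 1023 = 552.5 N.
|f_req| = 178.5 ≤ 552.5 N → the toolbox is in equilibrium; friction equals the required value.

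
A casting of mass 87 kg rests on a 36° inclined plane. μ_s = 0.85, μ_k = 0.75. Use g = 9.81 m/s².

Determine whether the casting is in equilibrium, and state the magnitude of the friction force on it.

f ≈ 502 N

N = m g cos θ = 690 N.
Down-slope weight component: m g sin θ = 502 N.
μ_s N = 587 N.
502 ≤ 587 N, so it stays put; friction = 502 N.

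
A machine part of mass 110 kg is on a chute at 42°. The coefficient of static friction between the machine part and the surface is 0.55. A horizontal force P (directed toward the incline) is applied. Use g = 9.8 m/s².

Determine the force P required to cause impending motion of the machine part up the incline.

At impending motion up the slope, friction acts down-slope at its limit: f = μ_s N.
Perpendicular to the incline: N = m g cos θ + P sin θ.
Along the incline: P cos θ = m g sin θ + μ_s N = m g sin θ + μ_s (m g cos θ + P sin θ).
Solving, P (cos θ − μ_s sin θ) = m g (sin θ + μ_s cos θ), so P = 110×9.8×(sin 42° + 0.55 cos 42°)/(cos 42° − 0.55 sin 42°) = 1080×1.078/0.3751 = 3100 N.

P ≈ 3100 N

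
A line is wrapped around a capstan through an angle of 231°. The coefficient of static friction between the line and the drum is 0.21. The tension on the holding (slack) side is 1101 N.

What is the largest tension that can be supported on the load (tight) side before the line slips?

T_max ≈ 2570 N

At impending slip the capstan equation gives T₂/T₁ = e^{μβ} with β in radians.
β = 231° × π/180 = 4.032 rad.
e^{μβ} = e^{0.21×4.032} = 2.332.
T₂ = T₁ · e^{μβ} = 1101 × 2.332 = 2570 N.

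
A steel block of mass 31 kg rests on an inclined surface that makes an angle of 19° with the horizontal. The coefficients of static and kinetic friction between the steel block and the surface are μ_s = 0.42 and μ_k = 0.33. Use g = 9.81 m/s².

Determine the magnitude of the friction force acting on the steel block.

f ≈ 99 N (up the incline)

Perpendicular to the surface, N = m g cos θ = 31·9.81·cos 19° = 287.5 N.
For equilibrium along the incline, friction must balance the weight component: f = m g sin θ = 99.01 N up the slope.
Static friction can supply at most μ_s N = 120.8 N.
Since |99.01| ≤ 120.8 N, static friction is sufficient; f equals the required value, not μ_s N.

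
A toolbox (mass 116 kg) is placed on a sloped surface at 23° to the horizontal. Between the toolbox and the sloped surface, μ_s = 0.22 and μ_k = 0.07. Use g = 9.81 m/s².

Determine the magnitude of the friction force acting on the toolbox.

f ≈ 73.3 N (up the incline)

The normal reaction is N = m g cos θ = 1047 N.
For equilibrium along the incline, friction must balance the weight component: f = m g sin θ = 444.6 N up the slope.
Static friction can supply at most μ_s N = 230.4 N.
|444.6| exceeds 230.4 N, so the toolbox slips down-slope; friction is kinetic, f = μ_k N = 0.07×1047 = 73.3 N.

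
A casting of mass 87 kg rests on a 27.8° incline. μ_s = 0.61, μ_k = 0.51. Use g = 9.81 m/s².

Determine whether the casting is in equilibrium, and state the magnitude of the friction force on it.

N = m g cos θ = 755 N.
Down-slope weight component: m g sin θ = 398 N.
μ_s N = 461 N.
398 ≤ 461 N, so it stays put; friction = 398 N.

f ≈ 398 N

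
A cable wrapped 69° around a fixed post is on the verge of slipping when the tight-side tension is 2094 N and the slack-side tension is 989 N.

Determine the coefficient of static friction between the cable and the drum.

μ ≈ 0.623

T₂/T₁ = e^{μβ} → μ = ln(T₂/T₁)/β.
β = 69° = 1.204 rad.
μ = ln(2094/989)/1.204 = ln(2.117)/1.204 = 0.623.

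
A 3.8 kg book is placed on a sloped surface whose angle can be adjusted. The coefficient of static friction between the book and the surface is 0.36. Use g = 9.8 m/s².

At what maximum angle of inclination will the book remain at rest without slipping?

At the slip threshold, m g sin θ = μ_s · m g cos θ, so tan θ = μ_s.
θ_max = arctan(0.36) = 19.8°.

θ_max ≈ 19.8°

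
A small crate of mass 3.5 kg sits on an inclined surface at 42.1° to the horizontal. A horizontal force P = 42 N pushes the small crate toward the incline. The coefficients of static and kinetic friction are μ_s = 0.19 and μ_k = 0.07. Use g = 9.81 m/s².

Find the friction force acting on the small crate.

f ≈ 8.14 N (down the incline)

The horizontal push has a component P sin θ into the surface, so N = m g cos θ + P sin θ = 25.48 + 28.16 = 53.63 N.
Parallel to the incline: P cos θ − m g sin θ = 31.16 − 23.02 = 8.144 N; the friction needed to balance this is 8.144 N acting down the slope.
Maximum static friction: μ_s N = 0.19 × 53.63 = 10.19 N.
Since 8.144 N is within the 10.19 N limit, the small crate stays put and friction is exactly 8.14 N.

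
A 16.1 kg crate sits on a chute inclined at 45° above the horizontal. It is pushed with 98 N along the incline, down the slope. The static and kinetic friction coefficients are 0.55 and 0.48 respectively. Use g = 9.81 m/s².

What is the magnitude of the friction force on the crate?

Perpendicular to the surface, N = m g cos θ = 16.1·9.81·cos 45° = 111.7 N.
For equilibrium along the incline the friction force must supply f = m g sin θ + P = 111.7 + 98 = 209.7 N (positive meaning up-slope).
Static friction can supply at most μ_s N = 61.42 N.
|209.7| exceeds 61.42 N, so the crate slips down-slope; friction is kinetic, f = μ_k N = 0.48×111.7 = 53.6 N.

f ≈ 53.6 N (up the incline)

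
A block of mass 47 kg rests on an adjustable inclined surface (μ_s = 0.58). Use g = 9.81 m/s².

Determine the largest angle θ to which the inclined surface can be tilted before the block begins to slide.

θ_max ≈ 30.1°

At the slip threshold, m g sin θ = μ_s · m g cos θ, so tan θ = μ_s.
θ_max = arctan(0.58) = 30.1°.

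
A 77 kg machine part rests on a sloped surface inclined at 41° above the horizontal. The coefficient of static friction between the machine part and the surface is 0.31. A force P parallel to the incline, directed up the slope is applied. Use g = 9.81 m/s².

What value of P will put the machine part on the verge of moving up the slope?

At impending motion up the slope, friction acts down-slope at its limit: f = μ_s N.
P is parallel to the surface, so N = m g cos θ = 570 N.
Along the incline: P = m g sin θ + μ_s N = 496 + 0.31×570 = 672 N.

P ≈ 672 N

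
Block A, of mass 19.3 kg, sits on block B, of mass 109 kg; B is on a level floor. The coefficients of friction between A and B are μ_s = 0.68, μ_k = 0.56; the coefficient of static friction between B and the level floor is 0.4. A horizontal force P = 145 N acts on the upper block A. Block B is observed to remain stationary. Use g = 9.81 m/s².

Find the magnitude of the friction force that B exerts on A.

f ≈ 106 N

The normal force B exerts on A is simply A's weight, N₁ = 189.3 N.
Maximum static friction on A from B: μ_s N₁ = 0.68×189.3 = 128.7 N.
Since P = 145 N > 128.7 N, A slides on B; the A–B friction is kinetic: f₁ = μ_k N₁ = 0.56×189.3 = 106 N.
B experiences an equal 106 N forward from A (third law). B is in equilibrium, so the floor supplies f₂ = 106 N of static friction (limit μ_s(m_A+m_B)g = 503.4 N, not exceeded).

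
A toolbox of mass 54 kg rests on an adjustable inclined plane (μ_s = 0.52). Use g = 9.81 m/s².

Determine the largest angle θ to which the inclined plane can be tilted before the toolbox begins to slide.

θ_max ≈ 27.5°

At the slip threshold, m g sin θ = μ_s · m g cos θ, so tan θ = μ_s.
θ_max = arctan(0.52) = 27.5°.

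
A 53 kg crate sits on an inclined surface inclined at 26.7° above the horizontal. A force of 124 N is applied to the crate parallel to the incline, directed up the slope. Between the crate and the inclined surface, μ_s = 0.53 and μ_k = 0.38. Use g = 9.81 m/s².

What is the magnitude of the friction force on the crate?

Perpendicular to the surface, N = m g cos θ = 53·9.81·cos 26.7° = 464.5 N.
The friction needed for equilibrium is m g sin θ − P = 233.6 − 124 = 109.6 N, measured positive up-slope.
The static-friction ceiling is μ_s N = 0.53 × 464.5 = 246.2 N.
Since |109.6| ≤ 246.2 N, no slip — friction simply equals what equilibrium demands.

f ≈ 110 N (up the incline)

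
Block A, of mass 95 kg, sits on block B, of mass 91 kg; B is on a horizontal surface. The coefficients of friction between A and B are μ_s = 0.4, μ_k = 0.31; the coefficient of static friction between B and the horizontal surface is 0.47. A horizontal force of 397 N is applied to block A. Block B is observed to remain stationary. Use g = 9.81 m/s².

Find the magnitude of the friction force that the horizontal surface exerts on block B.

f ≈ 289 N

Normal force at the A–B interface: N₁ = m_A g = 932 N.
Maximum static friction on A from B: μ_s N₁ = 0.4×932 = 372.8 N.
Since P = 397 N > 372.8 N, A slides on B; the A–B friction is kinetic: f₁ = μ_k N₁ = 0.31×932 = 289 N.
By Newton's third law B feels 289 N forward from A. With B stationary, the floor's static friction on B balances it: f₂ = 289 N (well within μ_s(m_A+m_B)g = 857.6 N).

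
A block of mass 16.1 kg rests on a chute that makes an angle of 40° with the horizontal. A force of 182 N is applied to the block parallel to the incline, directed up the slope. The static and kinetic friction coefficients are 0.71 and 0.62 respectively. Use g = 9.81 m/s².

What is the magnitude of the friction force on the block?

The normal reaction is N = m g cos θ = 121 N.
The friction needed for equilibrium is m g sin θ − P = 101.5 − 182 = -80.48 N, measured positive up-slope.
Maximum static friction available: μ_s N = 0.71 × 121 = 85.9 N.
Since |-80.48| ≤ 85.9 N, no slip — friction simply equals what equilibrium demands.

f ≈ 80.5 N (down the incline)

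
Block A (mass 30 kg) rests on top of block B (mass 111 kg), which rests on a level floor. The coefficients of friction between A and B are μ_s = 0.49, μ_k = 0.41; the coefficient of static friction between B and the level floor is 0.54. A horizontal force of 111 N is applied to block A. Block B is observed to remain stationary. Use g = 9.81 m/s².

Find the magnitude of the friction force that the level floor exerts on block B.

f ≈ 111 N

Normal force at the A–B interface: N₁ = m_A g = 294.3 N.
Maximum static friction on A from B: μ_s N₁ = 0.49×294.3 = 144.2 N.
P = 111 N is within that limit, so A and B move together (both at rest); the A–B friction is simply f₁ = P = 111 N.
B experiences an equal 111 N forward from A (third law). B is in equilibrium, so the floor supplies f₂ = 111 N of static friction (limit μ_s(m_A+m_B)g = 746.9 N, not exceeded).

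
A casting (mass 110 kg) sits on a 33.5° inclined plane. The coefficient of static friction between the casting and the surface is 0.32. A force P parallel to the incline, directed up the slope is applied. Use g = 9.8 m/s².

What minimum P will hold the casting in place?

The casting tends to slide down (tan θ > μ_s), so at the point of impending slip friction acts up-slope at its limit: f = μ_s N.
P is parallel to the surface, so N = m g cos θ = 899 N.
Along the incline: P + μ_s N = m g sin θ, so P = 595 − 0.32×899 = 307 N.

P_min ≈ 307 N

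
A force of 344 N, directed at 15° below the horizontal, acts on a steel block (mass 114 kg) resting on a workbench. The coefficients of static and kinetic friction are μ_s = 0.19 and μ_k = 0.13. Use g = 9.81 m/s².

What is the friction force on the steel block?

f ≈ 157 N

Vertical equilibrium gives N = m g + P sin α = 1207 N.
Horizontally, friction must balance P cos α = 332.3 N.
The static-friction limit is μ_s N = 229.4 N.
The required friction exceeds μ_s N, so the steel block moves and f = μ_k N = 157 N.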